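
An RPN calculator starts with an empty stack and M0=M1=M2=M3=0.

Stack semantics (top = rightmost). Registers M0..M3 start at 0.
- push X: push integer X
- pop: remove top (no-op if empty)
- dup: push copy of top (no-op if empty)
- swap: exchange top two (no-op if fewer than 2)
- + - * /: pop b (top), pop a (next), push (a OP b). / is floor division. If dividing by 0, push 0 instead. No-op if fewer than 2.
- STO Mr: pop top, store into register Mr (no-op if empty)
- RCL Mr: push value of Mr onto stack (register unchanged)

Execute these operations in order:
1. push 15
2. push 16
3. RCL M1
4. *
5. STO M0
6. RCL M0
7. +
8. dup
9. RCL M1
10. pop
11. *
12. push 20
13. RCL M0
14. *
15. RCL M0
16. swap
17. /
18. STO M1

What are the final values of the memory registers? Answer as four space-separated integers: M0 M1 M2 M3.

After op 1 (push 15): stack=[15] mem=[0,0,0,0]
After op 2 (push 16): stack=[15,16] mem=[0,0,0,0]
After op 3 (RCL M1): stack=[15,16,0] mem=[0,0,0,0]
After op 4 (*): stack=[15,0] mem=[0,0,0,0]
After op 5 (STO M0): stack=[15] mem=[0,0,0,0]
After op 6 (RCL M0): stack=[15,0] mem=[0,0,0,0]
After op 7 (+): stack=[15] mem=[0,0,0,0]
After op 8 (dup): stack=[15,15] mem=[0,0,0,0]
After op 9 (RCL M1): stack=[15,15,0] mem=[0,0,0,0]
After op 10 (pop): stack=[15,15] mem=[0,0,0,0]
After op 11 (*): stack=[225] mem=[0,0,0,0]
After op 12 (push 20): stack=[225,20] mem=[0,0,0,0]
After op 13 (RCL M0): stack=[225,20,0] mem=[0,0,0,0]
After op 14 (*): stack=[225,0] mem=[0,0,0,0]
After op 15 (RCL M0): stack=[225,0,0] mem=[0,0,0,0]
After op 16 (swap): stack=[225,0,0] mem=[0,0,0,0]
After op 17 (/): stack=[225,0] mem=[0,0,0,0]
After op 18 (STO M1): stack=[225] mem=[0,0,0,0]

Answer: 0 0 0 0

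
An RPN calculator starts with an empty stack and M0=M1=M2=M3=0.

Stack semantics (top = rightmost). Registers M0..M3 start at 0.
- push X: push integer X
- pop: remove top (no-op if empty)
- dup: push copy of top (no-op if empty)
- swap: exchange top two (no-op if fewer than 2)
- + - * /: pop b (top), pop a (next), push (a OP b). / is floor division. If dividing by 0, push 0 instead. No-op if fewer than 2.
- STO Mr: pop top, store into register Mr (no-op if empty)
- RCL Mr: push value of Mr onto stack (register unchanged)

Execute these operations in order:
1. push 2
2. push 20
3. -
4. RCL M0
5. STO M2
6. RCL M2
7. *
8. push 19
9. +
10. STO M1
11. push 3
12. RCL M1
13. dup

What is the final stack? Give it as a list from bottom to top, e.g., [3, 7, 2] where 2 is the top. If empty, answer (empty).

After op 1 (push 2): stack=[2] mem=[0,0,0,0]
After op 2 (push 20): stack=[2,20] mem=[0,0,0,0]
After op 3 (-): stack=[-18] mem=[0,0,0,0]
After op 4 (RCL M0): stack=[-18,0] mem=[0,0,0,0]
After op 5 (STO M2): stack=[-18] mem=[0,0,0,0]
After op 6 (RCL M2): stack=[-18,0] mem=[0,0,0,0]
After op 7 (*): stack=[0] mem=[0,0,0,0]
After op 8 (push 19): stack=[0,19] mem=[0,0,0,0]
After op 9 (+): stack=[19] mem=[0,0,0,0]
After op 10 (STO M1): stack=[empty] mem=[0,19,0,0]
After op 11 (push 3): stack=[3] mem=[0,19,0,0]
After op 12 (RCL M1): stack=[3,19] mem=[0,19,0,0]
After op 13 (dup): stack=[3,19,19] mem=[0,19,0,0]

Answer: [3, 19, 19]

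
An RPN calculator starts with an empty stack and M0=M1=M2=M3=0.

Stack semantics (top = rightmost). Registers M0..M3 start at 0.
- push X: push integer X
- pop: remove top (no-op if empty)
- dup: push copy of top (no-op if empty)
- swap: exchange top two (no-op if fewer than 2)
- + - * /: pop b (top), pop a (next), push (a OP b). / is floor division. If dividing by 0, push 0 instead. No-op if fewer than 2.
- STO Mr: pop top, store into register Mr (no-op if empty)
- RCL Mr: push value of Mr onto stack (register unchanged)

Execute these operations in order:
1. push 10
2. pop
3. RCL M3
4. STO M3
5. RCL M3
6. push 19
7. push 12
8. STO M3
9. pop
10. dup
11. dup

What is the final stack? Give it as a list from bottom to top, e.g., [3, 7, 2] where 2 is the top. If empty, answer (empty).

Answer: [0, 0, 0]

Derivation:
After op 1 (push 10): stack=[10] mem=[0,0,0,0]
After op 2 (pop): stack=[empty] mem=[0,0,0,0]
After op 3 (RCL M3): stack=[0] mem=[0,0,0,0]
After op 4 (STO M3): stack=[empty] mem=[0,0,0,0]
After op 5 (RCL M3): stack=[0] mem=[0,0,0,0]
After op 6 (push 19): stack=[0,19] mem=[0,0,0,0]
After op 7 (push 12): stack=[0,19,12] mem=[0,0,0,0]
After op 8 (STO M3): stack=[0,19] mem=[0,0,0,12]
After op 9 (pop): stack=[0] mem=[0,0,0,12]
After op 10 (dup): stack=[0,0] mem=[0,0,0,12]
After op 11 (dup): stack=[0,0,0] mem=[0,0,0,12]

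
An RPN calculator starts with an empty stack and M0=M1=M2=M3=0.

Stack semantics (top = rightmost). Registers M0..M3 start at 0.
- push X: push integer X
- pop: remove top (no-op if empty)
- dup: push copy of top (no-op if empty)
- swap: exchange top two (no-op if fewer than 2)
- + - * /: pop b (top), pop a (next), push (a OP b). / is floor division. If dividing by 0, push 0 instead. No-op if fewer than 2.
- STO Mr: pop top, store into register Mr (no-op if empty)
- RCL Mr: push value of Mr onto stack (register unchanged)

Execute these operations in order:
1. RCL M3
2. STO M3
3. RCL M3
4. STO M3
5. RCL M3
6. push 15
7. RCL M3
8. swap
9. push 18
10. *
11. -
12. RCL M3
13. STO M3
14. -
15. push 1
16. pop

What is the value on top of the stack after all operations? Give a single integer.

After op 1 (RCL M3): stack=[0] mem=[0,0,0,0]
After op 2 (STO M3): stack=[empty] mem=[0,0,0,0]
After op 3 (RCL M3): stack=[0] mem=[0,0,0,0]
After op 4 (STO M3): stack=[empty] mem=[0,0,0,0]
After op 5 (RCL M3): stack=[0] mem=[0,0,0,0]
After op 6 (push 15): stack=[0,15] mem=[0,0,0,0]
After op 7 (RCL M3): stack=[0,15,0] mem=[0,0,0,0]
After op 8 (swap): stack=[0,0,15] mem=[0,0,0,0]
After op 9 (push 18): stack=[0,0,15,18] mem=[0,0,0,0]
After op 10 (*): stack=[0,0,270] mem=[0,0,0,0]
After op 11 (-): stack=[0,-270] mem=[0,0,0,0]
After op 12 (RCL M3): stack=[0,-270,0] mem=[0,0,0,0]
After op 13 (STO M3): stack=[0,-270] mem=[0,0,0,0]
After op 14 (-): stack=[270] mem=[0,0,0,0]
After op 15 (push 1): stack=[270,1] mem=[0,0,0,0]
After op 16 (pop): stack=[270] mem=[0,0,0,0]

Answer: 270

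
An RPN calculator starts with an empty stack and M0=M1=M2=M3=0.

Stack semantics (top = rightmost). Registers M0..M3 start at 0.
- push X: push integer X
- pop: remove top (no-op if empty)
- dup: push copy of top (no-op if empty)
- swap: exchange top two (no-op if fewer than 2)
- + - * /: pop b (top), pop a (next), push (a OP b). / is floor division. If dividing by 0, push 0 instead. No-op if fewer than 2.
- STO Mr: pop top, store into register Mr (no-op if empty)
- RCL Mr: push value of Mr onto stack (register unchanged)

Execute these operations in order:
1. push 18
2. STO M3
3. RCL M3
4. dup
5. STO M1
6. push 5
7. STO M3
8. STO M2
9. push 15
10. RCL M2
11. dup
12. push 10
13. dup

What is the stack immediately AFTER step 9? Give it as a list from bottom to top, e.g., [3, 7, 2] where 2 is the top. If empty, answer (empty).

After op 1 (push 18): stack=[18] mem=[0,0,0,0]
After op 2 (STO M3): stack=[empty] mem=[0,0,0,18]
After op 3 (RCL M3): stack=[18] mem=[0,0,0,18]
After op 4 (dup): stack=[18,18] mem=[0,0,0,18]
After op 5 (STO M1): stack=[18] mem=[0,18,0,18]
After op 6 (push 5): stack=[18,5] mem=[0,18,0,18]
After op 7 (STO M3): stack=[18] mem=[0,18,0,5]
After op 8 (STO M2): stack=[empty] mem=[0,18,18,5]
After op 9 (push 15): stack=[15] mem=[0,18,18,5]

[15]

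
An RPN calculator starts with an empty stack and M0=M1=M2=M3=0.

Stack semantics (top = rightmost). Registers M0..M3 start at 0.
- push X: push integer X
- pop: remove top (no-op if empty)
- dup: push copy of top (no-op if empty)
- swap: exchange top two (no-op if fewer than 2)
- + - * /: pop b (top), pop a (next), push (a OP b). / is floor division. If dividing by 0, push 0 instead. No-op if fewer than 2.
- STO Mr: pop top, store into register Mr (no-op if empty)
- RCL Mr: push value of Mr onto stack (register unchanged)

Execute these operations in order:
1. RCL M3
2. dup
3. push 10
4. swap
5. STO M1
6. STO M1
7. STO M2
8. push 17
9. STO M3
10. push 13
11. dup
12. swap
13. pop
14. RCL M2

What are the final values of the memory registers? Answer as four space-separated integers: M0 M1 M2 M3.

Answer: 0 10 0 17

Derivation:
After op 1 (RCL M3): stack=[0] mem=[0,0,0,0]
After op 2 (dup): stack=[0,0] mem=[0,0,0,0]
After op 3 (push 10): stack=[0,0,10] mem=[0,0,0,0]
After op 4 (swap): stack=[0,10,0] mem=[0,0,0,0]
After op 5 (STO M1): stack=[0,10] mem=[0,0,0,0]
After op 6 (STO M1): stack=[0] mem=[0,10,0,0]
After op 7 (STO M2): stack=[empty] mem=[0,10,0,0]
After op 8 (push 17): stack=[17] mem=[0,10,0,0]
After op 9 (STO M3): stack=[empty] mem=[0,10,0,17]
After op 10 (push 13): stack=[13] mem=[0,10,0,17]
After op 11 (dup): stack=[13,13] mem=[0,10,0,17]
After op 12 (swap): stack=[13,13] mem=[0,10,0,17]
After op 13 (pop): stack=[13] mem=[0,10,0,17]
After op 14 (RCL M2): stack=[13,0] mem=[0,10,0,17]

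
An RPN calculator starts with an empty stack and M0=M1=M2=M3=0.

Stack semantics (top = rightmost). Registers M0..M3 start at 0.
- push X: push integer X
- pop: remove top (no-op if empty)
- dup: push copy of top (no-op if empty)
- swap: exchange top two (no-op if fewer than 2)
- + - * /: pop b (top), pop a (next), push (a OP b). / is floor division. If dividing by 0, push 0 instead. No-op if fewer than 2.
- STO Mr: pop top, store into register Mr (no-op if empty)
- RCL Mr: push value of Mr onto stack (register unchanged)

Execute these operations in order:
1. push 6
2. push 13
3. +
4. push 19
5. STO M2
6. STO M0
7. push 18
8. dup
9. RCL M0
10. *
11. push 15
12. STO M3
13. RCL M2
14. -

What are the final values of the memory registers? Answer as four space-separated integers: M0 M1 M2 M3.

After op 1 (push 6): stack=[6] mem=[0,0,0,0]
After op 2 (push 13): stack=[6,13] mem=[0,0,0,0]
After op 3 (+): stack=[19] mem=[0,0,0,0]
After op 4 (push 19): stack=[19,19] mem=[0,0,0,0]
After op 5 (STO M2): stack=[19] mem=[0,0,19,0]
After op 6 (STO M0): stack=[empty] mem=[19,0,19,0]
After op 7 (push 18): stack=[18] mem=[19,0,19,0]
After op 8 (dup): stack=[18,18] mem=[19,0,19,0]
After op 9 (RCL M0): stack=[18,18,19] mem=[19,0,19,0]
After op 10 (*): stack=[18,342] mem=[19,0,19,0]
After op 11 (push 15): stack=[18,342,15] mem=[19,0,19,0]
After op 12 (STO M3): stack=[18,342] mem=[19,0,19,15]
After op 13 (RCL M2): stack=[18,342,19] mem=[19,0,19,15]
After op 14 (-): stack=[18,323] mem=[19,0,19,15]

Answer: 19 0 19 15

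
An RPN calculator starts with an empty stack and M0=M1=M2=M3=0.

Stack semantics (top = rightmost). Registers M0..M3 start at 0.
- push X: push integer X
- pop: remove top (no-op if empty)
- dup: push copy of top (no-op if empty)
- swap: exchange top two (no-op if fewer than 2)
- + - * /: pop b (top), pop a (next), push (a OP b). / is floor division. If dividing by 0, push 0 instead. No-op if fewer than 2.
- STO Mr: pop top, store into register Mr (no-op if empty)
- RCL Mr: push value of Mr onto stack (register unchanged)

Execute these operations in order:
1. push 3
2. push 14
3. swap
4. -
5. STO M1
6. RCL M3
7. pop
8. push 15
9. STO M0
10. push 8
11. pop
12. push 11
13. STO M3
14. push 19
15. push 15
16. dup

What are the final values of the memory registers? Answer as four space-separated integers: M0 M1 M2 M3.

After op 1 (push 3): stack=[3] mem=[0,0,0,0]
After op 2 (push 14): stack=[3,14] mem=[0,0,0,0]
After op 3 (swap): stack=[14,3] mem=[0,0,0,0]
After op 4 (-): stack=[11] mem=[0,0,0,0]
After op 5 (STO M1): stack=[empty] mem=[0,11,0,0]
After op 6 (RCL M3): stack=[0] mem=[0,11,0,0]
After op 7 (pop): stack=[empty] mem=[0,11,0,0]
After op 8 (push 15): stack=[15] mem=[0,11,0,0]
After op 9 (STO M0): stack=[empty] mem=[15,11,0,0]
After op 10 (push 8): stack=[8] mem=[15,11,0,0]
After op 11 (pop): stack=[empty] mem=[15,11,0,0]
After op 12 (push 11): stack=[11] mem=[15,11,0,0]
After op 13 (STO M3): stack=[empty] mem=[15,11,0,11]
After op 14 (push 19): stack=[19] mem=[15,11,0,11]
After op 15 (push 15): stack=[19,15] mem=[15,11,0,11]
After op 16 (dup): stack=[19,15,15] mem=[15,11,0,11]

Answer: 15 11 0 11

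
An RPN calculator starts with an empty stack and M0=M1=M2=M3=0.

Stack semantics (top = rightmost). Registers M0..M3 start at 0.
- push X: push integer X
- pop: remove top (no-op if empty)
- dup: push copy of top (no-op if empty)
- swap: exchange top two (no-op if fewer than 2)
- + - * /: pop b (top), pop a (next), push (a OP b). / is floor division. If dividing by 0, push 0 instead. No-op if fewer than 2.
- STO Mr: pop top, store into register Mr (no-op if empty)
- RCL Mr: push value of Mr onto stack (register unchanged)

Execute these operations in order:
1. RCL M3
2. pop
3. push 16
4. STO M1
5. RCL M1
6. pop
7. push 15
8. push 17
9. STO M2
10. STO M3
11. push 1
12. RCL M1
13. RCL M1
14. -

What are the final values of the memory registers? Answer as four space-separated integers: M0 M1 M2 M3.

After op 1 (RCL M3): stack=[0] mem=[0,0,0,0]
After op 2 (pop): stack=[empty] mem=[0,0,0,0]
After op 3 (push 16): stack=[16] mem=[0,0,0,0]
After op 4 (STO M1): stack=[empty] mem=[0,16,0,0]
After op 5 (RCL M1): stack=[16] mem=[0,16,0,0]
After op 6 (pop): stack=[empty] mem=[0,16,0,0]
After op 7 (push 15): stack=[15] mem=[0,16,0,0]
After op 8 (push 17): stack=[15,17] mem=[0,16,0,0]
After op 9 (STO M2): stack=[15] mem=[0,16,17,0]
After op 10 (STO M3): stack=[empty] mem=[0,16,17,15]
After op 11 (push 1): stack=[1] mem=[0,16,17,15]
After op 12 (RCL M1): stack=[1,16] mem=[0,16,17,15]
After op 13 (RCL M1): stack=[1,16,16] mem=[0,16,17,15]
After op 14 (-): stack=[1,0] mem=[0,16,17,15]

Answer: 0 16 17 15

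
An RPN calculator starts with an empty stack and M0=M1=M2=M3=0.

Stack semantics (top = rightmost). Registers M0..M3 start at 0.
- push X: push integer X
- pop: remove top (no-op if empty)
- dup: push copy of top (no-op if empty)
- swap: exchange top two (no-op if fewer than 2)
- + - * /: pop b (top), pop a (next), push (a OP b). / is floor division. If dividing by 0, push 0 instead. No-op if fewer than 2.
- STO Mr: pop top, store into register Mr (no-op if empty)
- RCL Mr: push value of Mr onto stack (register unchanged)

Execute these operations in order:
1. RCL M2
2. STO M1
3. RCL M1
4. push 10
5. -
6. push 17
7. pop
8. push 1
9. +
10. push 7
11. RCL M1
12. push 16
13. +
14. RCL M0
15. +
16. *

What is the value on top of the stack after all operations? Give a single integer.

Answer: 112

Derivation:
After op 1 (RCL M2): stack=[0] mem=[0,0,0,0]
After op 2 (STO M1): stack=[empty] mem=[0,0,0,0]
After op 3 (RCL M1): stack=[0] mem=[0,0,0,0]
After op 4 (push 10): stack=[0,10] mem=[0,0,0,0]
After op 5 (-): stack=[-10] mem=[0,0,0,0]
After op 6 (push 17): stack=[-10,17] mem=[0,0,0,0]
After op 7 (pop): stack=[-10] mem=[0,0,0,0]
After op 8 (push 1): stack=[-10,1] mem=[0,0,0,0]
After op 9 (+): stack=[-9] mem=[0,0,0,0]
After op 10 (push 7): stack=[-9,7] mem=[0,0,0,0]
After op 11 (RCL M1): stack=[-9,7,0] mem=[0,0,0,0]
After op 12 (push 16): stack=[-9,7,0,16] mem=[0,0,0,0]
After op 13 (+): stack=[-9,7,16] mem=[0,0,0,0]
After op 14 (RCL M0): stack=[-9,7,16,0] mem=[0,0,0,0]
After op 15 (+): stack=[-9,7,16] mem=[0,0,0,0]
After op 16 (*): stack=[-9,112] mem=[0,0,0,0]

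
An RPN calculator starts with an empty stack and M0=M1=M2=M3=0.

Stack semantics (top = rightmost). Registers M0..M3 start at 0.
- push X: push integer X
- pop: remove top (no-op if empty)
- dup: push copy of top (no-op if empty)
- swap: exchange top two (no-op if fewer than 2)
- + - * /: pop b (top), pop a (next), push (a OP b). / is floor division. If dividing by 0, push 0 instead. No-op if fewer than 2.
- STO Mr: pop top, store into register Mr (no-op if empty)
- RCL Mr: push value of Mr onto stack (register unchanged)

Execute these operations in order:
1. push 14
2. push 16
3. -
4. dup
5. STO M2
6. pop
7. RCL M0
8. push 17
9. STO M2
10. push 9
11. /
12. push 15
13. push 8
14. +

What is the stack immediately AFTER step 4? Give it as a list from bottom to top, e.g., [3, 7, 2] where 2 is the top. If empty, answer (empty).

After op 1 (push 14): stack=[14] mem=[0,0,0,0]
After op 2 (push 16): stack=[14,16] mem=[0,0,0,0]
After op 3 (-): stack=[-2] mem=[0,0,0,0]
After op 4 (dup): stack=[-2,-2] mem=[0,0,0,0]

[-2, -2]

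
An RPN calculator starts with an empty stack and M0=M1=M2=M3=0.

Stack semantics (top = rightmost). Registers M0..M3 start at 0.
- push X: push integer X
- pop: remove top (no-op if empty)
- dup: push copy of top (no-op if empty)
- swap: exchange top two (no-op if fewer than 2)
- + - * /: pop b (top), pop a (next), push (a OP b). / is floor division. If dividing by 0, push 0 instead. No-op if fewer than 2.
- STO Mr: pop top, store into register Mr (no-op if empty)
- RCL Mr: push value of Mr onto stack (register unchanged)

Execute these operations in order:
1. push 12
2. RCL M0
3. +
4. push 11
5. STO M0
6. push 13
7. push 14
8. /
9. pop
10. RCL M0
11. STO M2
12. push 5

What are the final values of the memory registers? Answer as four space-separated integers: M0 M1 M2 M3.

After op 1 (push 12): stack=[12] mem=[0,0,0,0]
After op 2 (RCL M0): stack=[12,0] mem=[0,0,0,0]
After op 3 (+): stack=[12] mem=[0,0,0,0]
After op 4 (push 11): stack=[12,11] mem=[0,0,0,0]
After op 5 (STO M0): stack=[12] mem=[11,0,0,0]
After op 6 (push 13): stack=[12,13] mem=[11,0,0,0]
After op 7 (push 14): stack=[12,13,14] mem=[11,0,0,0]
After op 8 (/): stack=[12,0] mem=[11,0,0,0]
After op 9 (pop): stack=[12] mem=[11,0,0,0]
After op 10 (RCL M0): stack=[12,11] mem=[11,0,0,0]
After op 11 (STO M2): stack=[12] mem=[11,0,11,0]
After op 12 (push 5): stack=[12,5] mem=[11,0,11,0]

Answer: 11 0 11 0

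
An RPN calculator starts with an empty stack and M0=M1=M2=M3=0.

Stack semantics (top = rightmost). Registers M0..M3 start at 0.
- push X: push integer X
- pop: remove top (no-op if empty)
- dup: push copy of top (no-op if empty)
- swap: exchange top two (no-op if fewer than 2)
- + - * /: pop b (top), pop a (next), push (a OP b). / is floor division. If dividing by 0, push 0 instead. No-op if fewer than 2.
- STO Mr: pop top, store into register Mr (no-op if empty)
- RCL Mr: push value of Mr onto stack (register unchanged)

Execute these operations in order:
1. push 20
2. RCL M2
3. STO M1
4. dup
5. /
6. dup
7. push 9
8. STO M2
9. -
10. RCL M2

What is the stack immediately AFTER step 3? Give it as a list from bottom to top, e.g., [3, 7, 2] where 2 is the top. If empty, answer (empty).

After op 1 (push 20): stack=[20] mem=[0,0,0,0]
After op 2 (RCL M2): stack=[20,0] mem=[0,0,0,0]
After op 3 (STO M1): stack=[20] mem=[0,0,0,0]

[20]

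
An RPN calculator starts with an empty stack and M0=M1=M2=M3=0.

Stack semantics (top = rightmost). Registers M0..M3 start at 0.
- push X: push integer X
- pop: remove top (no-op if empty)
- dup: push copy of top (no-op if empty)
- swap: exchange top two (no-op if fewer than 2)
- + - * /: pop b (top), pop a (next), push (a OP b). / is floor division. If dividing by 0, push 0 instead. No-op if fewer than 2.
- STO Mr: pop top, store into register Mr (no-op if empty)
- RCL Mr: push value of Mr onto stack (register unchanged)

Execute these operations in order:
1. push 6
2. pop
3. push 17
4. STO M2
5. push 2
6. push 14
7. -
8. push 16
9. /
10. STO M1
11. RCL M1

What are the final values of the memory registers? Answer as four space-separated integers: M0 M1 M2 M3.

After op 1 (push 6): stack=[6] mem=[0,0,0,0]
After op 2 (pop): stack=[empty] mem=[0,0,0,0]
After op 3 (push 17): stack=[17] mem=[0,0,0,0]
After op 4 (STO M2): stack=[empty] mem=[0,0,17,0]
After op 5 (push 2): stack=[2] mem=[0,0,17,0]
After op 6 (push 14): stack=[2,14] mem=[0,0,17,0]
After op 7 (-): stack=[-12] mem=[0,0,17,0]
After op 8 (push 16): stack=[-12,16] mem=[0,0,17,0]
After op 9 (/): stack=[-1] mem=[0,0,17,0]
After op 10 (STO M1): stack=[empty] mem=[0,-1,17,0]
After op 11 (RCL M1): stack=[-1] mem=[0,-1,17,0]

Answer: 0 -1 17 0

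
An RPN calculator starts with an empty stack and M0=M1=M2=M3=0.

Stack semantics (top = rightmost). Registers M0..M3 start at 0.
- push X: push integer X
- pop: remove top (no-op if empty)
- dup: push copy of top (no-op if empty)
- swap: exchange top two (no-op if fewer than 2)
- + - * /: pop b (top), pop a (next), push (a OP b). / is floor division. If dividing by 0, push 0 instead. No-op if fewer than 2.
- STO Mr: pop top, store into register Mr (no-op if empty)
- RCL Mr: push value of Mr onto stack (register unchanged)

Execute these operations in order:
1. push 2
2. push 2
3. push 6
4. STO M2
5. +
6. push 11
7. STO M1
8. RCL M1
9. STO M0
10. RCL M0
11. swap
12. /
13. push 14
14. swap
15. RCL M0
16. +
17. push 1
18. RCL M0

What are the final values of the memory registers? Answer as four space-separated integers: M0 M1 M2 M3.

After op 1 (push 2): stack=[2] mem=[0,0,0,0]
After op 2 (push 2): stack=[2,2] mem=[0,0,0,0]
After op 3 (push 6): stack=[2,2,6] mem=[0,0,0,0]
After op 4 (STO M2): stack=[2,2] mem=[0,0,6,0]
After op 5 (+): stack=[4] mem=[0,0,6,0]
After op 6 (push 11): stack=[4,11] mem=[0,0,6,0]
After op 7 (STO M1): stack=[4] mem=[0,11,6,0]
After op 8 (RCL M1): stack=[4,11] mem=[0,11,6,0]
After op 9 (STO M0): stack=[4] mem=[11,11,6,0]
After op 10 (RCL M0): stack=[4,11] mem=[11,11,6,0]
After op 11 (swap): stack=[11,4] mem=[11,11,6,0]
After op 12 (/): stack=[2] mem=[11,11,6,0]
After op 13 (push 14): stack=[2,14] mem=[11,11,6,0]
After op 14 (swap): stack=[14,2] mem=[11,11,6,0]
After op 15 (RCL M0): stack=[14,2,11] mem=[11,11,6,0]
After op 16 (+): stack=[14,13] mem=[11,11,6,0]
After op 17 (push 1): stack=[14,13,1] mem=[11,11,6,0]
After op 18 (RCL M0): stack=[14,13,1,11] mem=[11,11,6,0]

Answer: 11 11 6 0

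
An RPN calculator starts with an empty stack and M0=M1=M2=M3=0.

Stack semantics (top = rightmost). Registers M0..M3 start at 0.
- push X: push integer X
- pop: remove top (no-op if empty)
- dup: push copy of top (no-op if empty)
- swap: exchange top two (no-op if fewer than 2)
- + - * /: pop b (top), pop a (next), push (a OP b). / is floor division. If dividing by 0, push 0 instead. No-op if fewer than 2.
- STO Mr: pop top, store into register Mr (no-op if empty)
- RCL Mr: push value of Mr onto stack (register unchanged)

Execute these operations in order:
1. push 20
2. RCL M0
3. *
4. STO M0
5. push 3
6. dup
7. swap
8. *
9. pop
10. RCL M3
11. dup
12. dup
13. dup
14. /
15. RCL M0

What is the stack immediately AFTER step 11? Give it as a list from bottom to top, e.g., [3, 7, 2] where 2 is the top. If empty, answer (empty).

After op 1 (push 20): stack=[20] mem=[0,0,0,0]
After op 2 (RCL M0): stack=[20,0] mem=[0,0,0,0]
After op 3 (*): stack=[0] mem=[0,0,0,0]
After op 4 (STO M0): stack=[empty] mem=[0,0,0,0]
After op 5 (push 3): stack=[3] mem=[0,0,0,0]
After op 6 (dup): stack=[3,3] mem=[0,0,0,0]
After op 7 (swap): stack=[3,3] mem=[0,0,0,0]
After op 8 (*): stack=[9] mem=[0,0,0,0]
After op 9 (pop): stack=[empty] mem=[0,0,0,0]
After op 10 (RCL M3): stack=[0] mem=[0,0,0,0]
After op 11 (dup): stack=[0,0] mem=[0,0,0,0]

[0, 0]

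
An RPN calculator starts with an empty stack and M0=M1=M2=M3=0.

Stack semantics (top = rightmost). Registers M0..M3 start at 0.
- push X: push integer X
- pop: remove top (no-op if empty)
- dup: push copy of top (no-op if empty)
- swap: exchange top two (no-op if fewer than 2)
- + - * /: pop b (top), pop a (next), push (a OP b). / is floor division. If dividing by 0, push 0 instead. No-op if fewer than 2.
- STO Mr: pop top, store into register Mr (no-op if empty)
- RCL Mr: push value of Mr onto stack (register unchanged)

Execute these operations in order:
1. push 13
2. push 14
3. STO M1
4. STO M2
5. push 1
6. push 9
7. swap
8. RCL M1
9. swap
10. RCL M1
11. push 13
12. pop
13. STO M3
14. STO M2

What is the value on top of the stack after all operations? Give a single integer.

Answer: 14

Derivation:
After op 1 (push 13): stack=[13] mem=[0,0,0,0]
After op 2 (push 14): stack=[13,14] mem=[0,0,0,0]
After op 3 (STO M1): stack=[13] mem=[0,14,0,0]
After op 4 (STO M2): stack=[empty] mem=[0,14,13,0]
After op 5 (push 1): stack=[1] mem=[0,14,13,0]
After op 6 (push 9): stack=[1,9] mem=[0,14,13,0]
After op 7 (swap): stack=[9,1] mem=[0,14,13,0]
After op 8 (RCL M1): stack=[9,1,14] mem=[0,14,13,0]
After op 9 (swap): stack=[9,14,1] mem=[0,14,13,0]
After op 10 (RCL M1): stack=[9,14,1,14] mem=[0,14,13,0]
After op 11 (push 13): stack=[9,14,1,14,13] mem=[0,14,13,0]
After op 12 (pop): stack=[9,14,1,14] mem=[0,14,13,0]
After op 13 (STO M3): stack=[9,14,1] mem=[0,14,13,14]
After op 14 (STO M2): stack=[9,14] mem=[0,14,1,14]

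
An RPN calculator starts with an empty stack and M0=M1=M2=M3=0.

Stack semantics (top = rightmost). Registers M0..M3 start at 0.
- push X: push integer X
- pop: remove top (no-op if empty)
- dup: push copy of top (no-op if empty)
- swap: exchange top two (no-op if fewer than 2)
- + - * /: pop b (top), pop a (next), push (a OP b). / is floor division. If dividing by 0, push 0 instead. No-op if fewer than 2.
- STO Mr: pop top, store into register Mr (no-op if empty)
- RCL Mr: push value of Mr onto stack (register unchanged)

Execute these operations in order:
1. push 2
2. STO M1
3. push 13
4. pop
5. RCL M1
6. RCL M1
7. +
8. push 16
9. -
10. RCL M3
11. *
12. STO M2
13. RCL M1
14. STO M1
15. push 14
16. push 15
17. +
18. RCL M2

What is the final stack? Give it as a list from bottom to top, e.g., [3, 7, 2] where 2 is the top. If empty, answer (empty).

Answer: [29, 0]

Derivation:
After op 1 (push 2): stack=[2] mem=[0,0,0,0]
After op 2 (STO M1): stack=[empty] mem=[0,2,0,0]
After op 3 (push 13): stack=[13] mem=[0,2,0,0]
After op 4 (pop): stack=[empty] mem=[0,2,0,0]
After op 5 (RCL M1): stack=[2] mem=[0,2,0,0]
After op 6 (RCL M1): stack=[2,2] mem=[0,2,0,0]
After op 7 (+): stack=[4] mem=[0,2,0,0]
After op 8 (push 16): stack=[4,16] mem=[0,2,0,0]
After op 9 (-): stack=[-12] mem=[0,2,0,0]
After op 10 (RCL M3): stack=[-12,0] mem=[0,2,0,0]
After op 11 (*): stack=[0] mem=[0,2,0,0]
After op 12 (STO M2): stack=[empty] mem=[0,2,0,0]
After op 13 (RCL M1): stack=[2] mem=[0,2,0,0]
After op 14 (STO M1): stack=[empty] mem=[0,2,0,0]
After op 15 (push 14): stack=[14] mem=[0,2,0,0]
After op 16 (push 15): stack=[14,15] mem=[0,2,0,0]
After op 17 (+): stack=[29] mem=[0,2,0,0]
After op 18 (RCL M2): stack=[29,0] mem=[0,2,0,0]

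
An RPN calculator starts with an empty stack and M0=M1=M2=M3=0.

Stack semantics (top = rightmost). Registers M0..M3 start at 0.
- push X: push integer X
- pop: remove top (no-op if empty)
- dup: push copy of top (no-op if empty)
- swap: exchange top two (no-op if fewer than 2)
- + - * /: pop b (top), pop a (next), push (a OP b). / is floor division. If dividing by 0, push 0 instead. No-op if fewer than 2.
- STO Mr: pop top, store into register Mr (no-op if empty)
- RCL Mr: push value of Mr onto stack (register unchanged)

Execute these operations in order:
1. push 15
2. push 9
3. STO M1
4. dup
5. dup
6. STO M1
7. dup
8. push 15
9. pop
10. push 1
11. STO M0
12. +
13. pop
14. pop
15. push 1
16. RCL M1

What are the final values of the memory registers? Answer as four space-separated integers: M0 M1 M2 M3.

After op 1 (push 15): stack=[15] mem=[0,0,0,0]
After op 2 (push 9): stack=[15,9] mem=[0,0,0,0]
After op 3 (STO M1): stack=[15] mem=[0,9,0,0]
After op 4 (dup): stack=[15,15] mem=[0,9,0,0]
After op 5 (dup): stack=[15,15,15] mem=[0,9,0,0]
After op 6 (STO M1): stack=[15,15] mem=[0,15,0,0]
After op 7 (dup): stack=[15,15,15] mem=[0,15,0,0]
After op 8 (push 15): stack=[15,15,15,15] mem=[0,15,0,0]
After op 9 (pop): stack=[15,15,15] mem=[0,15,0,0]
After op 10 (push 1): stack=[15,15,15,1] mem=[0,15,0,0]
After op 11 (STO M0): stack=[15,15,15] mem=[1,15,0,0]
After op 12 (+): stack=[15,30] mem=[1,15,0,0]
After op 13 (pop): stack=[15] mem=[1,15,0,0]
After op 14 (pop): stack=[empty] mem=[1,15,0,0]
After op 15 (push 1): stack=[1] mem=[1,15,0,0]
After op 16 (RCL M1): stack=[1,15] mem=[1,15,0,0]

Answer: 1 15 0 0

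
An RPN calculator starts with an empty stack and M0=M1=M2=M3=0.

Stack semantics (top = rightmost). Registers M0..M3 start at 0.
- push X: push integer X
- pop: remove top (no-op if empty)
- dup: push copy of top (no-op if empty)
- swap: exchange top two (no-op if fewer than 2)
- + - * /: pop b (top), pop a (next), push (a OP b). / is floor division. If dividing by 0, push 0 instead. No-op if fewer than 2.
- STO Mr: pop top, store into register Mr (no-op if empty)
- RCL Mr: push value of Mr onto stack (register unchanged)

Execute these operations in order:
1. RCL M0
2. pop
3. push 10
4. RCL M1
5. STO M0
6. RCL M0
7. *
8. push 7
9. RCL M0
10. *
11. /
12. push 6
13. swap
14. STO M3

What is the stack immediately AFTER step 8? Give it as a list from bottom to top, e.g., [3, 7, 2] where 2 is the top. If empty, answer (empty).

After op 1 (RCL M0): stack=[0] mem=[0,0,0,0]
After op 2 (pop): stack=[empty] mem=[0,0,0,0]
After op 3 (push 10): stack=[10] mem=[0,0,0,0]
After op 4 (RCL M1): stack=[10,0] mem=[0,0,0,0]
After op 5 (STO M0): stack=[10] mem=[0,0,0,0]
After op 6 (RCL M0): stack=[10,0] mem=[0,0,0,0]
After op 7 (*): stack=[0] mem=[0,0,0,0]
After op 8 (push 7): stack=[0,7] mem=[0,0,0,0]

[0, 7]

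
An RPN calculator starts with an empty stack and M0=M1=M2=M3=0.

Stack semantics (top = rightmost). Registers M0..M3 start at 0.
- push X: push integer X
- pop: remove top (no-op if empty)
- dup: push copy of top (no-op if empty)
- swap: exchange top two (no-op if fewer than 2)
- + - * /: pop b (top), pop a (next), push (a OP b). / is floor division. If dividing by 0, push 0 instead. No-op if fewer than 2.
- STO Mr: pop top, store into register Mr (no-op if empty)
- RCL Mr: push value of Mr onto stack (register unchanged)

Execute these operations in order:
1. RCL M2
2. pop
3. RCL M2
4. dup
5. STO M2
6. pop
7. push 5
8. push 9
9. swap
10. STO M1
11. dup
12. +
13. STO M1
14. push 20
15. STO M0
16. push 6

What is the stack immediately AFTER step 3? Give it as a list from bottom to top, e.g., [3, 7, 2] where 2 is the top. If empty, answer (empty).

After op 1 (RCL M2): stack=[0] mem=[0,0,0,0]
After op 2 (pop): stack=[empty] mem=[0,0,0,0]
After op 3 (RCL M2): stack=[0] mem=[0,0,0,0]

[0]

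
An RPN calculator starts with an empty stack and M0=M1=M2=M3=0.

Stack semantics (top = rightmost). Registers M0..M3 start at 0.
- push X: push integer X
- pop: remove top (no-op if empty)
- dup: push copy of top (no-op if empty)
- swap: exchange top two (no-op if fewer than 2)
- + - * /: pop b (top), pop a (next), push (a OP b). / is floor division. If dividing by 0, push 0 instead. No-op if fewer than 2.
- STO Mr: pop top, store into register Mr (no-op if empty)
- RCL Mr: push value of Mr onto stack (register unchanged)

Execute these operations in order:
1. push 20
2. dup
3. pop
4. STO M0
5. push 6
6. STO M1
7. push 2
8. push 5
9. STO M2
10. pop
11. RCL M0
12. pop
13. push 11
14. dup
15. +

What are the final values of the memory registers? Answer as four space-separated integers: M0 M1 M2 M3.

Answer: 20 6 5 0

Derivation:
After op 1 (push 20): stack=[20] mem=[0,0,0,0]
After op 2 (dup): stack=[20,20] mem=[0,0,0,0]
After op 3 (pop): stack=[20] mem=[0,0,0,0]
After op 4 (STO M0): stack=[empty] mem=[20,0,0,0]
After op 5 (push 6): stack=[6] mem=[20,0,0,0]
After op 6 (STO M1): stack=[empty] mem=[20,6,0,0]
After op 7 (push 2): stack=[2] mem=[20,6,0,0]
After op 8 (push 5): stack=[2,5] mem=[20,6,0,0]
After op 9 (STO M2): stack=[2] mem=[20,6,5,0]
After op 10 (pop): stack=[empty] mem=[20,6,5,0]
After op 11 (RCL M0): stack=[20] mem=[20,6,5,0]
After op 12 (pop): stack=[empty] mem=[20,6,5,0]
After op 13 (push 11): stack=[11] mem=[20,6,5,0]
After op 14 (dup): stack=[11,11] mem=[20,6,5,0]
After op 15 (+): stack=[22] mem=[20,6,5,0]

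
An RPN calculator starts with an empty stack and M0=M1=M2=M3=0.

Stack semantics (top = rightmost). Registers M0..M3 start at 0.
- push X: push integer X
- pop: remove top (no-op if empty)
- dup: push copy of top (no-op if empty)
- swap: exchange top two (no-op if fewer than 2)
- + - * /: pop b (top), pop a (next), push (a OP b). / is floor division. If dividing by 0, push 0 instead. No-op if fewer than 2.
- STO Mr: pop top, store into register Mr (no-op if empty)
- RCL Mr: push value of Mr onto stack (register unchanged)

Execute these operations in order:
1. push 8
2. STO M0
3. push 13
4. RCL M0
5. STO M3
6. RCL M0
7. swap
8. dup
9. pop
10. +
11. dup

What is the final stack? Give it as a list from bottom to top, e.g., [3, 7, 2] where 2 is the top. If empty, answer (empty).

Answer: [21, 21]

Derivation:
After op 1 (push 8): stack=[8] mem=[0,0,0,0]
After op 2 (STO M0): stack=[empty] mem=[8,0,0,0]
After op 3 (push 13): stack=[13] mem=[8,0,0,0]
After op 4 (RCL M0): stack=[13,8] mem=[8,0,0,0]
After op 5 (STO M3): stack=[13] mem=[8,0,0,8]
After op 6 (RCL M0): stack=[13,8] mem=[8,0,0,8]
After op 7 (swap): stack=[8,13] mem=[8,0,0,8]
After op 8 (dup): stack=[8,13,13] mem=[8,0,0,8]
After op 9 (pop): stack=[8,13] mem=[8,0,0,8]
After op 10 (+): stack=[21] mem=[8,0,0,8]
After op 11 (dup): stack=[21,21] mem=[8,0,0,8]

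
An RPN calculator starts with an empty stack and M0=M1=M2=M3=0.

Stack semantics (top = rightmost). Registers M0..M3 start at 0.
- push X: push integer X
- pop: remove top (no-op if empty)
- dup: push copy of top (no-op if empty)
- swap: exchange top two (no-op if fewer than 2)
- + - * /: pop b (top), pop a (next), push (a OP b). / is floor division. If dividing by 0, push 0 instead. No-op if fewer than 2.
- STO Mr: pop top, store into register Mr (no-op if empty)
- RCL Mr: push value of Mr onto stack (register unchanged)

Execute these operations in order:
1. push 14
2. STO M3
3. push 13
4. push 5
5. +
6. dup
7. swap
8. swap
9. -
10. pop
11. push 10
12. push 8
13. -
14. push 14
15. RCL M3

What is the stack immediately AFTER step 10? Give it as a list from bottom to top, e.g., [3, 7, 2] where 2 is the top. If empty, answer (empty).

After op 1 (push 14): stack=[14] mem=[0,0,0,0]
After op 2 (STO M3): stack=[empty] mem=[0,0,0,14]
After op 3 (push 13): stack=[13] mem=[0,0,0,14]
After op 4 (push 5): stack=[13,5] mem=[0,0,0,14]
After op 5 (+): stack=[18] mem=[0,0,0,14]
After op 6 (dup): stack=[18,18] mem=[0,0,0,14]
After op 7 (swap): stack=[18,18] mem=[0,0,0,14]
After op 8 (swap): stack=[18,18] mem=[0,0,0,14]
After op 9 (-): stack=[0] mem=[0,0,0,14]
After op 10 (pop): stack=[empty] mem=[0,0,0,14]

(empty)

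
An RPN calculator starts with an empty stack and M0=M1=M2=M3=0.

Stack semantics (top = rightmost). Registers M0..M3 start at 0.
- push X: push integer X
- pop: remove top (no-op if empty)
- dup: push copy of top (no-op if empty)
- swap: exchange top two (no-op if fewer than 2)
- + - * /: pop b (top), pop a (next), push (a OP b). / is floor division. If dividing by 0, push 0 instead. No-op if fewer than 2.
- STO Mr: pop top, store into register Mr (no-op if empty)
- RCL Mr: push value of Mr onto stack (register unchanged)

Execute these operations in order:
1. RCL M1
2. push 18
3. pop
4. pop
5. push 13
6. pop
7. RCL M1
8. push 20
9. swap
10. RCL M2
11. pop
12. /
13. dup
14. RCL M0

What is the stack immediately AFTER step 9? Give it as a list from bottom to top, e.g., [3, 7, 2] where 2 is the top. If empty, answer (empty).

After op 1 (RCL M1): stack=[0] mem=[0,0,0,0]
After op 2 (push 18): stack=[0,18] mem=[0,0,0,0]
After op 3 (pop): stack=[0] mem=[0,0,0,0]
After op 4 (pop): stack=[empty] mem=[0,0,0,0]
After op 5 (push 13): stack=[13] mem=[0,0,0,0]
After op 6 (pop): stack=[empty] mem=[0,0,0,0]
After op 7 (RCL M1): stack=[0] mem=[0,0,0,0]
After op 8 (push 20): stack=[0,20] mem=[0,0,0,0]
After op 9 (swap): stack=[20,0] mem=[0,0,0,0]

[20, 0]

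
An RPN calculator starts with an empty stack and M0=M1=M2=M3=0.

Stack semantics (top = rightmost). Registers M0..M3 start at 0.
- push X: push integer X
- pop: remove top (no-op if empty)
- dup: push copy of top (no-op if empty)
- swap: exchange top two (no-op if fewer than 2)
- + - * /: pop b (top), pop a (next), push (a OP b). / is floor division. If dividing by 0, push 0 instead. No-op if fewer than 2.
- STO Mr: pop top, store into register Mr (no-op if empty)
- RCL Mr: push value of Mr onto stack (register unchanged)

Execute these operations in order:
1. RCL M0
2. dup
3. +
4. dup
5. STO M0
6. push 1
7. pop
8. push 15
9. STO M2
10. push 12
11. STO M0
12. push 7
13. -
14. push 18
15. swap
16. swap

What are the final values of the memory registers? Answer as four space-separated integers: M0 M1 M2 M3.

Answer: 12 0 15 0

Derivation:
After op 1 (RCL M0): stack=[0] mem=[0,0,0,0]
After op 2 (dup): stack=[0,0] mem=[0,0,0,0]
After op 3 (+): stack=[0] mem=[0,0,0,0]
After op 4 (dup): stack=[0,0] mem=[0,0,0,0]
After op 5 (STO M0): stack=[0] mem=[0,0,0,0]
After op 6 (push 1): stack=[0,1] mem=[0,0,0,0]
After op 7 (pop): stack=[0] mem=[0,0,0,0]
After op 8 (push 15): stack=[0,15] mem=[0,0,0,0]
After op 9 (STO M2): stack=[0] mem=[0,0,15,0]
After op 10 (push 12): stack=[0,12] mem=[0,0,15,0]
After op 11 (STO M0): stack=[0] mem=[12,0,15,0]
After op 12 (push 7): stack=[0,7] mem=[12,0,15,0]
After op 13 (-): stack=[-7] mem=[12,0,15,0]
After op 14 (push 18): stack=[-7,18] mem=[12,0,15,0]
After op 15 (swap): stack=[18,-7] mem=[12,0,15,0]
After op 16 (swap): stack=[-7,18] mem=[12,0,15,0]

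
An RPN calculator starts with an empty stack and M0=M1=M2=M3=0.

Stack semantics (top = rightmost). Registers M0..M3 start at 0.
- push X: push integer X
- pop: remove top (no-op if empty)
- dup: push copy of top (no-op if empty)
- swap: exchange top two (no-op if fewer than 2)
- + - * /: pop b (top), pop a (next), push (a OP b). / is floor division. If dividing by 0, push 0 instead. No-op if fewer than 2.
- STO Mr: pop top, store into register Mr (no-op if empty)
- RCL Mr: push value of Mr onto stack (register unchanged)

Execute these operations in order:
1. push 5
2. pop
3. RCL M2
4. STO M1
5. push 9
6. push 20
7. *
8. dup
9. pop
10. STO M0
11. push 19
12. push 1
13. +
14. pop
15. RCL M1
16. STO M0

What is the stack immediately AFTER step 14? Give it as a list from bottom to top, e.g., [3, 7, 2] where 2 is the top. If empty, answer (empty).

After op 1 (push 5): stack=[5] mem=[0,0,0,0]
After op 2 (pop): stack=[empty] mem=[0,0,0,0]
After op 3 (RCL M2): stack=[0] mem=[0,0,0,0]
After op 4 (STO M1): stack=[empty] mem=[0,0,0,0]
After op 5 (push 9): stack=[9] mem=[0,0,0,0]
After op 6 (push 20): stack=[9,20] mem=[0,0,0,0]
After op 7 (*): stack=[180] mem=[0,0,0,0]
After op 8 (dup): stack=[180,180] mem=[0,0,0,0]
After op 9 (pop): stack=[180] mem=[0,0,0,0]
After op 10 (STO M0): stack=[empty] mem=[180,0,0,0]
After op 11 (push 19): stack=[19] mem=[180,0,0,0]
After op 12 (push 1): stack=[19,1] mem=[180,0,0,0]
After op 13 (+): stack=[20] mem=[180,0,0,0]
After op 14 (pop): stack=[empty] mem=[180,0,0,0]

(empty)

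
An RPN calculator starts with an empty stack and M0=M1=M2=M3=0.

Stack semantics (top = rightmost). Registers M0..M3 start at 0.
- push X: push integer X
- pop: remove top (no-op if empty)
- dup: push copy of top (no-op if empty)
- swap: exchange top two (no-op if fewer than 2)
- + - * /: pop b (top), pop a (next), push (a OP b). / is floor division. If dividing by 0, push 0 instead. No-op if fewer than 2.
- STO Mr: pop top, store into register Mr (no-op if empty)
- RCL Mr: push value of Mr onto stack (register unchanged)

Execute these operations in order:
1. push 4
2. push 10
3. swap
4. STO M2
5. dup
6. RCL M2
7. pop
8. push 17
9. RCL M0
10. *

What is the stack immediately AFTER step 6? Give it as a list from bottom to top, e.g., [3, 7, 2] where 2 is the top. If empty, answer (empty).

After op 1 (push 4): stack=[4] mem=[0,0,0,0]
After op 2 (push 10): stack=[4,10] mem=[0,0,0,0]
After op 3 (swap): stack=[10,4] mem=[0,0,0,0]
After op 4 (STO M2): stack=[10] mem=[0,0,4,0]
After op 5 (dup): stack=[10,10] mem=[0,0,4,0]
After op 6 (RCL M2): stack=[10,10,4] mem=[0,0,4,0]

[10, 10, 4]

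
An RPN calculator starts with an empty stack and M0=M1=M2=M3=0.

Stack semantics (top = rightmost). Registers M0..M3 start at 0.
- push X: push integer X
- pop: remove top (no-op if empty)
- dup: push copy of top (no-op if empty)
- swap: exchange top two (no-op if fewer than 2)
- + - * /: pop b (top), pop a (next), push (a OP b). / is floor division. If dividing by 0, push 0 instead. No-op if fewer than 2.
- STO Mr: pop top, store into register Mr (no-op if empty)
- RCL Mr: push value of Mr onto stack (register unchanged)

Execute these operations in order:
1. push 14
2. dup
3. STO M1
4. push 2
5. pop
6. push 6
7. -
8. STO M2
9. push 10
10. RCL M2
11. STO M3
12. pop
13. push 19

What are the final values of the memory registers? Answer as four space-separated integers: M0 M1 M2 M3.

Answer: 0 14 8 8

Derivation:
After op 1 (push 14): stack=[14] mem=[0,0,0,0]
After op 2 (dup): stack=[14,14] mem=[0,0,0,0]
After op 3 (STO M1): stack=[14] mem=[0,14,0,0]
After op 4 (push 2): stack=[14,2] mem=[0,14,0,0]
After op 5 (pop): stack=[14] mem=[0,14,0,0]
After op 6 (push 6): stack=[14,6] mem=[0,14,0,0]
After op 7 (-): stack=[8] mem=[0,14,0,0]
After op 8 (STO M2): stack=[empty] mem=[0,14,8,0]
After op 9 (push 10): stack=[10] mem=[0,14,8,0]
After op 10 (RCL M2): stack=[10,8] mem=[0,14,8,0]
After op 11 (STO M3): stack=[10] mem=[0,14,8,8]
After op 12 (pop): stack=[empty] mem=[0,14,8,8]
After op 13 (push 19): stack=[19] mem=[0,14,8,8]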